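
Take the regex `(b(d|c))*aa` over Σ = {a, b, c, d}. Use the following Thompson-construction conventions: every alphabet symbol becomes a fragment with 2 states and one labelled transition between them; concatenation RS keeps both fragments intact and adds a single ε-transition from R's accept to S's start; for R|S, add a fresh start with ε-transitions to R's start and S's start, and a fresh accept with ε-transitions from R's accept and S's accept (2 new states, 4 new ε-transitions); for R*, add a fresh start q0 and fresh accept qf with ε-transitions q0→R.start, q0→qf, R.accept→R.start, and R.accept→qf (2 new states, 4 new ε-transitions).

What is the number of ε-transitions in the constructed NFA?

By structural recursion:
Each of the 5 symbol leaves contributes 0 ε-transitions.
  d|c : 4 ε-transitions
  b(d|c) : 5 ε-transitions
  (b(d|c))* : 9 ε-transitions
  (b(d|c))*aa : 11 ε-transitions

11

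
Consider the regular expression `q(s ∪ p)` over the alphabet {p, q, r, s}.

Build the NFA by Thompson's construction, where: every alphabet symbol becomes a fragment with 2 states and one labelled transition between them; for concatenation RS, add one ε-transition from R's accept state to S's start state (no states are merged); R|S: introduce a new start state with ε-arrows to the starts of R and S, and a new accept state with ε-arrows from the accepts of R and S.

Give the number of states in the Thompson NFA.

Recursing over subexpressions:
Each of the 3 symbol leaves contributes a 2-state fragment.
  s ∪ p = 6 states
  q(s ∪ p) = 8 states

8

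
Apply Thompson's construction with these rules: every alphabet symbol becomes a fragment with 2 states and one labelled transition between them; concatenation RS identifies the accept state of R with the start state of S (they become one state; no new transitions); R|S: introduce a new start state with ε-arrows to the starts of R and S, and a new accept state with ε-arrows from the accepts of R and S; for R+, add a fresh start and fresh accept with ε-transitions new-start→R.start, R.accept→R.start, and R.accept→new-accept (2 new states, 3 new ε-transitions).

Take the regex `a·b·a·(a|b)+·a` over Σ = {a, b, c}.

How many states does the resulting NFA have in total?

Per subexpression:
Each of the 6 symbol leaves contributes a 2-state fragment.
  a|b = 6 states
  (a|b)+ = 8 states
  a·b·a·(a|b)+·a = 12 states

12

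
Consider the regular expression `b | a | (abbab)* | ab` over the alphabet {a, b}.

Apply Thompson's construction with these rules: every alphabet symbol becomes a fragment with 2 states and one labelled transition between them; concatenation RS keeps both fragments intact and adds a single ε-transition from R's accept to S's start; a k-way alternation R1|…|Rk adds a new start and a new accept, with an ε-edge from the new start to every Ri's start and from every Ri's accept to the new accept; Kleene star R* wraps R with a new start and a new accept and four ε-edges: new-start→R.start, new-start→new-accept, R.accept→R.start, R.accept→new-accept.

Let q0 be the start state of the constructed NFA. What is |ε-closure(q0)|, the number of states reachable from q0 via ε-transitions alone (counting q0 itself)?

8

Let C(F) = |ε-closure(F.start)| within fragment F, and note whether F accepts ε. Symbol fragments have C = 1 and do not accept ε. Then:
  abbab → same as the first factor's closure: |ε-closure| = 1
  (abbab)* → the star's fresh start ε-reaches both the body's start and the fresh accept: |ε-closure| = 2 + 1 = 3
  ab → |ε-closure| equals the left operand's closure size = 1 (its accept is not ε-reachable, so the closure stops there)
  b | a | (abbab)* | ab → new start ε-reaches every alternative's start; at least one alternative accepts ε, so the union's new accept is reached too: |ε-closure| = 1 + 1 + 1 + 3 + 1 + 1 = 8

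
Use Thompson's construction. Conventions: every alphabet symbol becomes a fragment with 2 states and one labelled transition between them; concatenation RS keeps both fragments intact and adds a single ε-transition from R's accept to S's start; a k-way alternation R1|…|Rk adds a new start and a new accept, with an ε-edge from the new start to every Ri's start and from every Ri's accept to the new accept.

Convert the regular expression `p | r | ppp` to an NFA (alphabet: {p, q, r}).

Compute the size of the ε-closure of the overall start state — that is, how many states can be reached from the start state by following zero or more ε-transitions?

4

Compute the ε-closure size of each fragment's start state recursively; a symbol fragment's start has no outgoing ε-edge, so its closure is just itself (size 1).
  ppp — same as the first factor's closure: |closure| = 1
  p | r | ppp — |closure| = 1 + 1 + 1 + 1 = 4 (the new accept is not ε-reachable since no branch accepts ε)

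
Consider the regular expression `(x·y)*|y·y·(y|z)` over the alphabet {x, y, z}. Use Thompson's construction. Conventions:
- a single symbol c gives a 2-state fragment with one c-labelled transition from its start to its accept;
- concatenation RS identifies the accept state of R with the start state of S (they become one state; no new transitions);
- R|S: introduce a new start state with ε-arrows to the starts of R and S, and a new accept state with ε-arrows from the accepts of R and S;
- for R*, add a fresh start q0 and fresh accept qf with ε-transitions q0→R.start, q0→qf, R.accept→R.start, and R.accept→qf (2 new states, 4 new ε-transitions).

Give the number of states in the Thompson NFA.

15

By structural recursion:
Each of the 6 symbol leaves contributes a 2-state fragment.
  x·y : 3 states
  (x·y)* : 5 states
  y|z : 6 states
  y·y·(y|z) : 8 states
  (x·y)*|y·y·(y|z) : 15 states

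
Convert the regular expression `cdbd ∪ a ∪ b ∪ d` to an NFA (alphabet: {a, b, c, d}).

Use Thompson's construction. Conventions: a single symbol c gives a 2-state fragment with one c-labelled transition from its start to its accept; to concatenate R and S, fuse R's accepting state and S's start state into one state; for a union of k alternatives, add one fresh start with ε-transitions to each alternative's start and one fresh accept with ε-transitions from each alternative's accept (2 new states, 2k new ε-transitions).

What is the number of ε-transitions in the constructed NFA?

8

Building bottom-up:
Each of the 7 symbol leaves contributes 0 ε-transitions.
  cdbd → 0 ε-transitions
  cdbd ∪ a ∪ b ∪ d → 8 ε-transitions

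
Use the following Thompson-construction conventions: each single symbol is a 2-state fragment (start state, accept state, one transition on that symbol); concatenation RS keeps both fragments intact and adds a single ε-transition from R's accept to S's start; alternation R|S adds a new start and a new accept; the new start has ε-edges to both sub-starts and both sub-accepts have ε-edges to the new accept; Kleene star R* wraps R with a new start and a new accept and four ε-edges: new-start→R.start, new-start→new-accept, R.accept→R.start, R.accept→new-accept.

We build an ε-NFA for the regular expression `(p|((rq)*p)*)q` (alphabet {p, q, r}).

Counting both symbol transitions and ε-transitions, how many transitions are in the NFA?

Per subexpression:
Each of the 5 symbol leaves contributes 1 transition (1 symbol, 0 ε).
  rq → 3 transitions (2 symbol, 1 ε)
  (rq)* → 7 transitions (2 symbol, 5 ε)
  (rq)*p → 9 transitions (3 symbol, 6 ε)
  ((rq)*p)* → 13 transitions (3 symbol, 10 ε)
  p|((rq)*p)* → 18 transitions (4 symbol, 14 ε)
  (p|((rq)*p)*)q → 20 transitions (5 symbol, 15 ε)

20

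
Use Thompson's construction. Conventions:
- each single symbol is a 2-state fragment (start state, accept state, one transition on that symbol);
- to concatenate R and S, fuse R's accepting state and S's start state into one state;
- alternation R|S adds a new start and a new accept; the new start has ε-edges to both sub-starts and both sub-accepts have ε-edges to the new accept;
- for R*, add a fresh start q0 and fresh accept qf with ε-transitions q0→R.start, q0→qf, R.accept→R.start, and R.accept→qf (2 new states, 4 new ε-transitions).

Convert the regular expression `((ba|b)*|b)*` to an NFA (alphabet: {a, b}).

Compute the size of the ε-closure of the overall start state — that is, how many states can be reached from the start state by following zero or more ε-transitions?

10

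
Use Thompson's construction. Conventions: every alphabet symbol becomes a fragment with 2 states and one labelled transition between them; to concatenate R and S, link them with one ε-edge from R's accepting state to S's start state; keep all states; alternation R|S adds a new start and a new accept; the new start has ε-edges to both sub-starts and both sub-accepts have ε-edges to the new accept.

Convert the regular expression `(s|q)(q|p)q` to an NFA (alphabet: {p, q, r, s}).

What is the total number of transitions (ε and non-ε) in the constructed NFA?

Bottom-up over the parse tree:
Each of the 5 symbol leaves contributes 1 transition (1 symbol, 0 ε).
  s|q : 6 transitions (2 symbol, 4 ε)
  q|p : 6 transitions (2 symbol, 4 ε)
  (s|q)(q|p)q : 15 transitions (5 symbol, 10 ε)

15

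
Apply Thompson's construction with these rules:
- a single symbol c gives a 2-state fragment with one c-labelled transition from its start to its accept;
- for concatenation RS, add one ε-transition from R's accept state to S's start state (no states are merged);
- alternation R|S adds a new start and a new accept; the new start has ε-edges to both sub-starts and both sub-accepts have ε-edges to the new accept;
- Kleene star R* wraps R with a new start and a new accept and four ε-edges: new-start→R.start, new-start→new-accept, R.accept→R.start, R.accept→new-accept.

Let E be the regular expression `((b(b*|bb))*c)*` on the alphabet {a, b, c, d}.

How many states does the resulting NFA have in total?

Recursing over subexpressions:
Each of the 5 symbol leaves contributes a 2-state fragment.
  b* → 4 states
  bb → 4 states
  b*|bb → 10 states
  b(b*|bb) → 12 states
  (b(b*|bb))* → 14 states
  (b(b*|bb))*c → 16 states
  ((b(b*|bb))*c)* → 18 states

18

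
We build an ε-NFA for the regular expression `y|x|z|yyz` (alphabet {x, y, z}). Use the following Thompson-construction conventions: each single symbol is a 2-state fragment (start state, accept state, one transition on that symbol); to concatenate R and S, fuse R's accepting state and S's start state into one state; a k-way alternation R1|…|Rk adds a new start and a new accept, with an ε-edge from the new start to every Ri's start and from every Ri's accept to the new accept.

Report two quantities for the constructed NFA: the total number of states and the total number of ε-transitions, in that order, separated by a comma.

12, 8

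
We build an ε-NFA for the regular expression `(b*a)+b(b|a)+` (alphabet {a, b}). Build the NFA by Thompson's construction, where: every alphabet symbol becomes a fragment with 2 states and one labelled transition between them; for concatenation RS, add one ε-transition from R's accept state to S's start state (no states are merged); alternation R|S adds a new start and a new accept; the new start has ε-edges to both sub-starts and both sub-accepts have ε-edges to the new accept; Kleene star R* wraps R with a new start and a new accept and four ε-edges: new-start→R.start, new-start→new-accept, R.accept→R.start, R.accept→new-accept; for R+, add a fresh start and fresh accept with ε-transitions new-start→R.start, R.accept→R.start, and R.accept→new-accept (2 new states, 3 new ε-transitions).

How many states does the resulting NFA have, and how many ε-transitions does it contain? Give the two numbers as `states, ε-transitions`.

Bottom-up over the parse tree:
Each of the 5 symbol leaves contributes 2 states and 0 ε-transitions.
  b* : 4 states, 4 ε-transitions
  b*a : 6 states, 5 ε-transitions
  (b*a)+ : 8 states, 8 ε-transitions
  b|a : 6 states, 4 ε-transitions
  (b|a)+ : 8 states, 7 ε-transitions
  (b*a)+b(b|a)+ : 18 states, 17 ε-transitions

18, 17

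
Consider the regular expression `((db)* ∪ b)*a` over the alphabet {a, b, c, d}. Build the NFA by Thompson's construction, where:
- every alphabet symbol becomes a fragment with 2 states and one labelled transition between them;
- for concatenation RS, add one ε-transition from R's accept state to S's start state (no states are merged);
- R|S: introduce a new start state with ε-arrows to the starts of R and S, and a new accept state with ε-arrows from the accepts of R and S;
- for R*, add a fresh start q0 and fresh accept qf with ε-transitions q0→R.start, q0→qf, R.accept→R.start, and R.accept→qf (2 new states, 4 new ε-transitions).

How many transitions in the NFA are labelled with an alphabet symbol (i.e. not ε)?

Recursing over subexpressions:
Each of the 4 symbol leaves contributes exactly 1 symbol transition.
  db → 2 symbol transitions
  (db)* → 2 symbol transitions
  (db)* ∪ b → 3 symbol transitions
  ((db)* ∪ b)* → 3 symbol transitions
  ((db)* ∪ b)*a → 4 symbol transitions

4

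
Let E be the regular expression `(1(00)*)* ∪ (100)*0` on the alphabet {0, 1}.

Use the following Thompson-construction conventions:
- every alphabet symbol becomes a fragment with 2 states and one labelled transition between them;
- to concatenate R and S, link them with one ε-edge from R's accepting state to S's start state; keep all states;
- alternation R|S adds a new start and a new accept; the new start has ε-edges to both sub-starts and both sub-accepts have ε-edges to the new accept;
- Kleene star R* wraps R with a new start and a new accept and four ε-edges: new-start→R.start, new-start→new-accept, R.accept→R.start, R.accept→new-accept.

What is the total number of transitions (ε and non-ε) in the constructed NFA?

28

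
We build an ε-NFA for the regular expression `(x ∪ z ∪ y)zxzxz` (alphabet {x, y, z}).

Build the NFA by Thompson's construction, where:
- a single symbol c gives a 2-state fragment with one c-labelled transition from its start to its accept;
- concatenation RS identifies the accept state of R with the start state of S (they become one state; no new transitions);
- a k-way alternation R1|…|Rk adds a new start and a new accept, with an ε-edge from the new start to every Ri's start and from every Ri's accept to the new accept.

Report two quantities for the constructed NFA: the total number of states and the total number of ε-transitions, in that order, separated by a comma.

Recursing over subexpressions:
Each of the 8 symbol leaves contributes 2 states and 0 ε-transitions.
  x ∪ z ∪ y = 8 states, 6 ε-transitions
  (x ∪ z ∪ y)zxzxz = 13 states, 6 ε-transitions

13, 6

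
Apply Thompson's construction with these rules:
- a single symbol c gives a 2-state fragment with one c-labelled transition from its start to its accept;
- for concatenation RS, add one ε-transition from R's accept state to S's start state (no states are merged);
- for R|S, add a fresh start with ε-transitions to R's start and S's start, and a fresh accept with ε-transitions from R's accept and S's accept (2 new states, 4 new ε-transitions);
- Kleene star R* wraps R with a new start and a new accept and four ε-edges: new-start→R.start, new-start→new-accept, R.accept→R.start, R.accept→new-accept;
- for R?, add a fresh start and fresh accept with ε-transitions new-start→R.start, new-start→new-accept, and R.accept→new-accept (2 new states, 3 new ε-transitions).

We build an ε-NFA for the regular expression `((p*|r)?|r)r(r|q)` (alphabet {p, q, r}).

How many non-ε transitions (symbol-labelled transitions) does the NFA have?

6

By structural recursion:
Each of the 6 symbol leaves contributes exactly 1 symbol transition.
  p* — 1 symbol transition
  p*|r — 2 symbol transitions
  (p*|r)? — 2 symbol transitions
  (p*|r)?|r — 3 symbol transitions
  r|q — 2 symbol transitions
  ((p*|r)?|r)r(r|q) — 6 symbol transitions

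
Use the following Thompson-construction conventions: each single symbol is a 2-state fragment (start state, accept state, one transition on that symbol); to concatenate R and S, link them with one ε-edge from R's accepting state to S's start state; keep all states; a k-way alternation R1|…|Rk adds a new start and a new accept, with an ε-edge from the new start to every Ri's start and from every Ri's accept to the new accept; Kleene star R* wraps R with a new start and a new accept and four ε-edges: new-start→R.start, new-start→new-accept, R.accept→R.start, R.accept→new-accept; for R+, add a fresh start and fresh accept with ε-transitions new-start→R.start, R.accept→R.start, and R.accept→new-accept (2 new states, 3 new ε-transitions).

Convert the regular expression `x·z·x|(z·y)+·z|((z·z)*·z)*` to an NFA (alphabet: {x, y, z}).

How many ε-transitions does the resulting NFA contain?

Per subexpression:
Each of the 9 symbol leaves contributes 0 ε-transitions.
  x·z·x : 2 ε-transitions
  z·y : 1 ε-transition
  (z·y)+ : 4 ε-transitions
  (z·y)+·z : 5 ε-transitions
  z·z : 1 ε-transition
  (z·z)* : 5 ε-transitions
  (z·z)*·z : 6 ε-transitions
  ((z·z)*·z)* : 10 ε-transitions
  x·z·x|(z·y)+·z|((z·z)*·z)* : 23 ε-transitions

23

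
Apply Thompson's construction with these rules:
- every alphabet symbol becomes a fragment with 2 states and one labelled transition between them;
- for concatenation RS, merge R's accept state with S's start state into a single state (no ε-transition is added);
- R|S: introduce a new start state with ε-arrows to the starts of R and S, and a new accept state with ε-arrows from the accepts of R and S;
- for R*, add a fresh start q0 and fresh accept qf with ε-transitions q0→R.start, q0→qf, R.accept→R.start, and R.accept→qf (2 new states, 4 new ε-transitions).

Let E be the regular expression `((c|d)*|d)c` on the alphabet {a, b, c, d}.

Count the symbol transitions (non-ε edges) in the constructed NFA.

4

By structural recursion:
Each of the 4 symbol leaves contributes exactly 1 symbol transition.
  c|d : 2 symbol transitions
  (c|d)* : 2 symbol transitions
  (c|d)*|d : 3 symbol transitions
  ((c|d)*|d)c : 4 symbol transitions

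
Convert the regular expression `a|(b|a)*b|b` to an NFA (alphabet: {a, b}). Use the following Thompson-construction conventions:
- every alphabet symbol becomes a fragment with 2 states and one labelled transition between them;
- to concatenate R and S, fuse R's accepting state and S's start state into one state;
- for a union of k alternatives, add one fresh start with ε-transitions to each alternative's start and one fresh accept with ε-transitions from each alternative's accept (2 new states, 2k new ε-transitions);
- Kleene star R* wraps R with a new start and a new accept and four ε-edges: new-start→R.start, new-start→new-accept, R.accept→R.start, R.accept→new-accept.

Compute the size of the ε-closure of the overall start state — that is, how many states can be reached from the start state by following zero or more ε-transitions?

8

Work bottom-up. For each fragment F, track |ε-closure(F.start)| and whether F's accept lies in that closure (i.e. whether F accepts ε). A single-symbol fragment has closure size 1 and does not accept ε.
  b|a : new start ε-reaches every alternative's start; none of them accept ε, so the new accept is not reached: C = 1 + 1 + 1 = 3
  (b|a)* : the star's fresh start ε-reaches both the body's start and the fresh accept: C = 2 + 3 = 5
  (b|a)*b : the left operand accepts ε, so the closure extends into the next operand (the shared merged state is already counted); C = 5 + (1−1) = 5
  a|(b|a)*b|b : new start ε-reaches every alternative's start; none of them accept ε, so the new accept is not reached: C = 1 + 1 + 5 + 1 = 8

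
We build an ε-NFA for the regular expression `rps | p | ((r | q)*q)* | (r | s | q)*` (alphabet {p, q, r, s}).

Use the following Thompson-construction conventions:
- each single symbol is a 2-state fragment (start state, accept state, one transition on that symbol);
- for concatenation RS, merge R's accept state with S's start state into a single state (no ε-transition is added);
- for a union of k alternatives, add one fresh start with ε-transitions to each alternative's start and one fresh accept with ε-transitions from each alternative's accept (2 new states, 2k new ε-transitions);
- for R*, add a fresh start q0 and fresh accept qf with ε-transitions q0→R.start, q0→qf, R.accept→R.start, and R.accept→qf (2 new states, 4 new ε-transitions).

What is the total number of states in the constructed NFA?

29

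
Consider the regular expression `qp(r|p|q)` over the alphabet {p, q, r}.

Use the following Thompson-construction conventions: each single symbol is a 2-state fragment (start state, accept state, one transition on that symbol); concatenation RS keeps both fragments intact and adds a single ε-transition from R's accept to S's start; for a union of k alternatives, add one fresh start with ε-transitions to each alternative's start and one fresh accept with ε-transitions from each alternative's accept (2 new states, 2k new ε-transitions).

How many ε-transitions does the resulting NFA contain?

Per subexpression:
Each of the 5 symbol leaves contributes 0 ε-transitions.
  r|p|q → 6 ε-transitions
  qp(r|p|q) → 8 ε-transitions

8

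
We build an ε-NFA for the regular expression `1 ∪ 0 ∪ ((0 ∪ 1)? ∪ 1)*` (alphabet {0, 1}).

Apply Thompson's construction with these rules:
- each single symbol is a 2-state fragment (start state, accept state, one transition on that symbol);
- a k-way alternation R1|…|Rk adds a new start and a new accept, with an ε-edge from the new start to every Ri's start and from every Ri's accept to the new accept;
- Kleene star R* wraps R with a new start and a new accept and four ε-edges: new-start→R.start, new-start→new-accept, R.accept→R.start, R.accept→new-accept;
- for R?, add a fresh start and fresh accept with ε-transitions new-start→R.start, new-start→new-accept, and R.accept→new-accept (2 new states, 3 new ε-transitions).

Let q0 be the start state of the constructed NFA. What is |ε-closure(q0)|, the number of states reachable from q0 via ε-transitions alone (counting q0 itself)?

Work bottom-up. For each fragment F, track |ε-closure(F.start)| and whether F's accept lies in that closure (i.e. whether F accepts ε). A single-symbol fragment has closure size 1 and does not accept ε.
  0 ∪ 1 — |ε-closure| = 1 + 1 + 1 = 3 (the new accept is not ε-reachable since no branch accepts ε)
  (0 ∪ 1)? — new start has ε-edges to the inner start and to the new accept, so |ε-closure| = 2 + 3 = 5
  (0 ∪ 1)? ∪ 1 — |ε-closure| = 1 (new start) + (5 + 1) + 1 (new accept, since some branch ε-reaches its own accept) = 8
  ((0 ∪ 1)? ∪ 1)* — new start has ε-edges to the inner start and to the new accept, so |ε-closure| = 2 + 8 = 10
  1 ∪ 0 ∪ ((0 ∪ 1)? ∪ 1)* — new start ε-reaches every alternative's start; at least one alternative accepts ε, so the union's new accept is reached too: |ε-closure| = 1 + 1 + 1 + 10 + 1 = 14

14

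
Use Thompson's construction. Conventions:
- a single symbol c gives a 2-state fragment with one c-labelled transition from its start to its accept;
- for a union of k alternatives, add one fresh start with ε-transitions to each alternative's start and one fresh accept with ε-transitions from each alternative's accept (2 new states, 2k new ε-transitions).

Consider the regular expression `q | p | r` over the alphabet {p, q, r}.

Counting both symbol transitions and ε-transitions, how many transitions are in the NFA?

9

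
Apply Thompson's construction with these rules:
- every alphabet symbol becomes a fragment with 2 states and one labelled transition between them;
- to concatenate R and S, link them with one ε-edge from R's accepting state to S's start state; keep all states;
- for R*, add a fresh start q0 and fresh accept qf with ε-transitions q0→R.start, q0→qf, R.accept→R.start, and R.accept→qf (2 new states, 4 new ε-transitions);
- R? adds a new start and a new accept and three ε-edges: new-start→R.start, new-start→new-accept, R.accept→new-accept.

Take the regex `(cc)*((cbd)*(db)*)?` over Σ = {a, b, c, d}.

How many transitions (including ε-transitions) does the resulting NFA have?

28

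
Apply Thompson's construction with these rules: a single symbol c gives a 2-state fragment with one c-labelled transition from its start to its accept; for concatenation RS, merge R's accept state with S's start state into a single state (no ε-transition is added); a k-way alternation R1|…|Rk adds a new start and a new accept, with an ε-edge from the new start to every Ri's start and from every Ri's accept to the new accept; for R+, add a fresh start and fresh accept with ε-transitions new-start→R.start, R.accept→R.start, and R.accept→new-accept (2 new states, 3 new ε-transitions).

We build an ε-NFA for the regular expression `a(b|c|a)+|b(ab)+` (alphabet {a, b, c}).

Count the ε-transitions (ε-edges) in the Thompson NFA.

Recursing over subexpressions:
Each of the 7 symbol leaves contributes 0 ε-transitions.
  b|c|a : 6 ε-transitions
  (b|c|a)+ : 9 ε-transitions
  a(b|c|a)+ : 9 ε-transitions
  ab : 0 ε-transitions
  (ab)+ : 3 ε-transitions
  b(ab)+ : 3 ε-transitions
  a(b|c|a)+|b(ab)+ : 16 ε-transitions

16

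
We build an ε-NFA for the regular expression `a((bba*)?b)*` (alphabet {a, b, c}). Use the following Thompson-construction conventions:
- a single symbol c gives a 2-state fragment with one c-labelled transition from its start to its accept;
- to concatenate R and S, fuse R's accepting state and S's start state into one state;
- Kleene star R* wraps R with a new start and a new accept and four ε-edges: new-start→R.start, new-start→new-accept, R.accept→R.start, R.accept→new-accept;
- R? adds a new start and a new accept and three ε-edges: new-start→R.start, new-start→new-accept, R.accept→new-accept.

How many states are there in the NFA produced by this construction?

12

Recursing over subexpressions:
Each of the 5 symbol leaves contributes a 2-state fragment.
  a* → 4 states
  bba* → 6 states
  (bba*)? → 8 states
  (bba*)?b → 9 states
  ((bba*)?b)* → 11 states
  a((bba*)?b)* → 12 states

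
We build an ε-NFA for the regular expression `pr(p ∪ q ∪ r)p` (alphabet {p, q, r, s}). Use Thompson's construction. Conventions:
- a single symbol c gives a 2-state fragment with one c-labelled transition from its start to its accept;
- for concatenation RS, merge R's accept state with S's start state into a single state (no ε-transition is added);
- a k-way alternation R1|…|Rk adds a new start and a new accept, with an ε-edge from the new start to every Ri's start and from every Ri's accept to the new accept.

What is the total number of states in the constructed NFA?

11

Per subexpression:
Each of the 6 symbol leaves contributes a 2-state fragment.
  p ∪ q ∪ r : 8 states
  pr(p ∪ q ∪ r)p : 11 states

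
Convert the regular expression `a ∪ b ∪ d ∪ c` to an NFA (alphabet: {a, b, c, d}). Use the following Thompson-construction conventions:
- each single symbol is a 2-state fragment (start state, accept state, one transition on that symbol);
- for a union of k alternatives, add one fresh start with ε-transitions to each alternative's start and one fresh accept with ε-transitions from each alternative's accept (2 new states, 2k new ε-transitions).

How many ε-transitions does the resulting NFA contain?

By structural recursion:
Each of the 4 symbol leaves contributes 0 ε-transitions.
  a ∪ b ∪ d ∪ c : 8 ε-transitions

8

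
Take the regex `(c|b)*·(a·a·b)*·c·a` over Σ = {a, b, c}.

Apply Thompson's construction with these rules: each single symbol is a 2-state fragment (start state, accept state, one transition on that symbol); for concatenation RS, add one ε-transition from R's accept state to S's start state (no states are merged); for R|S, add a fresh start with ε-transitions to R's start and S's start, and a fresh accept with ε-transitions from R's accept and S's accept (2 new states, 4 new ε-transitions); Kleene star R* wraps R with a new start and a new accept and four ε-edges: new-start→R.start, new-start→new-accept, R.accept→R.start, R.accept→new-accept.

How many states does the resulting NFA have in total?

20

By structural recursion:
Each of the 7 symbol leaves contributes a 2-state fragment.
  c|b = 6 states
  (c|b)* = 8 states
  a·a·b = 6 states
  (a·a·b)* = 8 states
  (c|b)*·(a·a·b)*·c·a = 20 states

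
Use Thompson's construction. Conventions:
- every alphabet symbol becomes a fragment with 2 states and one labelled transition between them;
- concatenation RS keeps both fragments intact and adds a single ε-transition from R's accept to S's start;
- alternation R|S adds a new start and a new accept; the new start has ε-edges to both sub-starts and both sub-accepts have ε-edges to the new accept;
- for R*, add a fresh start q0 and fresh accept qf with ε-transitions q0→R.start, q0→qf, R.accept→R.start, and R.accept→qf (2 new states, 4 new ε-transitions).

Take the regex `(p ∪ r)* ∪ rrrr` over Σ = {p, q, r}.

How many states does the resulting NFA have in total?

Bottom-up over the parse tree:
Each of the 6 symbol leaves contributes a 2-state fragment.
  p ∪ r : 6 states
  (p ∪ r)* : 8 states
  rrrr : 8 states
  (p ∪ r)* ∪ rrrr : 18 states

18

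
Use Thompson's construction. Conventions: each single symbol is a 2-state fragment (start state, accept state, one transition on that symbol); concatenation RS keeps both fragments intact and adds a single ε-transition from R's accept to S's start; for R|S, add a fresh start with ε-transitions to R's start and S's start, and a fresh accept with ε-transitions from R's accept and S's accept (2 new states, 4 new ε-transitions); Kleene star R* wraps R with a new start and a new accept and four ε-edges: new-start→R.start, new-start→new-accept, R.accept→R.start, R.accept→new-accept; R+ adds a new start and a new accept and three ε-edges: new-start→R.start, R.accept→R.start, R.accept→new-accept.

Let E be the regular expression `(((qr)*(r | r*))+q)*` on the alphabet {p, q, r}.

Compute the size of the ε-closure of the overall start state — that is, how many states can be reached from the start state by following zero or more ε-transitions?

Let C(F) = |ε-closure(F.start)| within fragment F, and note whether F accepts ε. Symbol fragments have C = 1 and do not accept ε. Then:
  qr — same as the first factor's closure: C = 1
  (qr)* — C = 1 (new start) + 1 (body) + 1 (new accept) = 3
  r* — new start has ε-edges to the inner start and to the new accept, so C = 2 + 1 = 3
  r | r* — new start ε-reaches every alternative's start; at least one alternative accepts ε, so the union's new accept is reached too: C = 1 + 1 + 3 + 1 = 6
  (qr)*(r | r*) — C = 3 + 6 = 9 (closure spills across the concat boundary because the left factor accepts ε)
  ((qr)*(r | r*))+ — new start ε-reaches the body's start; the body's accept is ε-reachable, so the new accept is too: C = 1 + 9 + 1 = 11
  ((qr)*(r | r*))+q — the left operand accepts ε, so the closure extends into the next operand (via the concat ε-link); C = 11 + 1 = 12
  (((qr)*(r | r*))+q)* — the star's fresh start ε-reaches both the body's start and the fresh accept: C = 2 + 12 = 14

14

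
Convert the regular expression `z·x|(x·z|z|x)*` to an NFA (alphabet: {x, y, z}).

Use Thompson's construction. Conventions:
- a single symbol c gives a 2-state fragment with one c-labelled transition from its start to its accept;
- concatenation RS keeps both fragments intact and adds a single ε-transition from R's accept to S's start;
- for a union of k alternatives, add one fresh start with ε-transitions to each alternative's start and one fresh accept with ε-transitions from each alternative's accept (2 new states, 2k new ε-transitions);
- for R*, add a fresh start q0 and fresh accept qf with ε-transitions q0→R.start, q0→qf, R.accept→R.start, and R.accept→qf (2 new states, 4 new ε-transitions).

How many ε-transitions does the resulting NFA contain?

16

By structural recursion:
Each of the 6 symbol leaves contributes 0 ε-transitions.
  z·x : 1 ε-transition
  x·z : 1 ε-transition
  x·z|z|x : 7 ε-transitions
  (x·z|z|x)* : 11 ε-transitions
  z·x|(x·z|z|x)* : 16 ε-transitions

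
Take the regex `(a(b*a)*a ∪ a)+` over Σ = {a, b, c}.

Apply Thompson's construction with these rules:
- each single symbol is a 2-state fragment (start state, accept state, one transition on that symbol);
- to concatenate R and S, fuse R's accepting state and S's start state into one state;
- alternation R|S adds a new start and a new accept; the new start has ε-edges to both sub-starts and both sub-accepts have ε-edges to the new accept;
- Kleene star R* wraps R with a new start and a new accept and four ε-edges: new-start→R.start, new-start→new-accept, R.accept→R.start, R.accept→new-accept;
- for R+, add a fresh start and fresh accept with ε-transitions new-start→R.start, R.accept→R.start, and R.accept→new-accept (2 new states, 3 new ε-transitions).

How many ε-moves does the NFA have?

15

By structural recursion:
Each of the 5 symbol leaves contributes 0 ε-transitions.
  b* = 4 ε-transitions
  b*a = 4 ε-transitions
  (b*a)* = 8 ε-transitions
  a(b*a)*a = 8 ε-transitions
  a(b*a)*a ∪ a = 12 ε-transitions
  (a(b*a)*a ∪ a)+ = 15 ε-transitions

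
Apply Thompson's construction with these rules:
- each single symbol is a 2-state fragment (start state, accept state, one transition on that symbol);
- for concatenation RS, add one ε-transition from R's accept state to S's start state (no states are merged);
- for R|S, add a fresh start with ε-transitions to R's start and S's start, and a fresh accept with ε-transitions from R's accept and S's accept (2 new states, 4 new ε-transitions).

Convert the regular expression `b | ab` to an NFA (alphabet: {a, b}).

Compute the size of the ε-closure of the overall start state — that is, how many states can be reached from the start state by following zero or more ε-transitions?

3

Compute the ε-closure size of each fragment's start state recursively; a symbol fragment's start has no outgoing ε-edge, so its closure is just itself (size 1).
  ab — |closure| equals the left operand's closure size = 1 (its accept is not ε-reachable, so the closure stops there)
  b | ab — new start ε-reaches every alternative's start; none of them accept ε, so the new accept is not reached: |closure| = 1 + 1 + 1 = 3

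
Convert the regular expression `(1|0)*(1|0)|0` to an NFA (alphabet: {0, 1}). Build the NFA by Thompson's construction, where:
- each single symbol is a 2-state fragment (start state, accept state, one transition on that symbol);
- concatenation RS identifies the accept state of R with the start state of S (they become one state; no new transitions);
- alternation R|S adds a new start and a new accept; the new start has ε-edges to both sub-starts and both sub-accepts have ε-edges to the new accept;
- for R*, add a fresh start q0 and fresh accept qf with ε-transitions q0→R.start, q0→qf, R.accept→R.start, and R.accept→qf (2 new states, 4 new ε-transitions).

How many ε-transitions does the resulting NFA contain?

16

Building bottom-up:
Each of the 5 symbol leaves contributes 0 ε-transitions.
  1|0 → 4 ε-transitions
  (1|0)* → 8 ε-transitions
  1|0 → 4 ε-transitions
  (1|0)*(1|0) → 12 ε-transitions
  (1|0)*(1|0)|0 → 16 ε-transitions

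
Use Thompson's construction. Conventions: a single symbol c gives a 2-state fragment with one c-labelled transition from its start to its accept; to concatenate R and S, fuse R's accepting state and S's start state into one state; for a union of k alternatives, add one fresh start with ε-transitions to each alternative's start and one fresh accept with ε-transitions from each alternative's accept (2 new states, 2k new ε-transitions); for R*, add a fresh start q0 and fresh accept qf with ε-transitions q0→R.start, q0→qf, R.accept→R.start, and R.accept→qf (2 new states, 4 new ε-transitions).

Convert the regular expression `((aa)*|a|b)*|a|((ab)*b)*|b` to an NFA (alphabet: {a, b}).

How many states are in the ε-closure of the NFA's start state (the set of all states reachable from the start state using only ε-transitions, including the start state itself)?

Work bottom-up. For each fragment F, track |ε-closure(F.start)| and whether F's accept lies in that closure (i.e. whether F accepts ε). A single-symbol fragment has closure size 1 and does not accept ε.
  aa → |closure| equals the left operand's closure size = 1 (its accept is not ε-reachable, so the closure stops there)
  (aa)* → the star's fresh start ε-reaches both the body's start and the fresh accept: |closure| = 2 + 1 = 3
  (aa)*|a|b → new start ε-reaches every alternative's start; at least one alternative accepts ε, so the union's new accept is reached too: |closure| = 1 + 3 + 1 + 1 + 1 = 7
  ((aa)*|a|b)* → new start has ε-edges to the inner start and to the new accept, so |closure| = 2 + 7 = 9
  ab → same as the first factor's closure: |closure| = 1
  (ab)* → the star's fresh start ε-reaches both the body's start and the fresh accept: |closure| = 2 + 1 = 3
  (ab)*b → the left operand accepts ε, so the closure extends into the next operand (the shared merged state is already counted); |closure| = 3 + (1−1) = 3
  ((ab)*b)* → the star's fresh start ε-reaches both the body's start and the fresh accept: |closure| = 2 + 3 = 5
  ((aa)*|a|b)*|a|((ab)*b)*|b → new start ε-reaches every alternative's start; at least one alternative accepts ε, so the union's new accept is reached too: |closure| = 1 + 9 + 1 + 5 + 1 + 1 = 18

18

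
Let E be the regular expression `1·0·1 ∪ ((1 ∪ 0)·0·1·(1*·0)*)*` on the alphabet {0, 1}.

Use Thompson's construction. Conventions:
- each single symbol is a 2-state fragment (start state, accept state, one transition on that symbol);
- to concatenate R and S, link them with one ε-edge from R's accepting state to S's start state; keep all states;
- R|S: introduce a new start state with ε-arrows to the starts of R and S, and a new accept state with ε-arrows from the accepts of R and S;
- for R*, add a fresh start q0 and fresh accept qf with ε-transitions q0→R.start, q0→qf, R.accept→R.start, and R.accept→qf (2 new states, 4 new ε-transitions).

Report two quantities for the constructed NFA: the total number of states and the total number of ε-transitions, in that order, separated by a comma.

Per subexpression:
Each of the 9 symbol leaves contributes 2 states and 0 ε-transitions.
  1·0·1 → 6 states, 2 ε-transitions
  1 ∪ 0 → 6 states, 4 ε-transitions
  1* → 4 states, 4 ε-transitions
  1*·0 → 6 states, 5 ε-transitions
  (1*·0)* → 8 states, 9 ε-transitions
  (1 ∪ 0)·0·1·(1*·0)* → 18 states, 16 ε-transitions
  ((1 ∪ 0)·0·1·(1*·0)*)* → 20 states, 20 ε-transitions
  1·0·1 ∪ ((1 ∪ 0)·0·1·(1*·0)*)* → 28 states, 26 ε-transitions

28, 26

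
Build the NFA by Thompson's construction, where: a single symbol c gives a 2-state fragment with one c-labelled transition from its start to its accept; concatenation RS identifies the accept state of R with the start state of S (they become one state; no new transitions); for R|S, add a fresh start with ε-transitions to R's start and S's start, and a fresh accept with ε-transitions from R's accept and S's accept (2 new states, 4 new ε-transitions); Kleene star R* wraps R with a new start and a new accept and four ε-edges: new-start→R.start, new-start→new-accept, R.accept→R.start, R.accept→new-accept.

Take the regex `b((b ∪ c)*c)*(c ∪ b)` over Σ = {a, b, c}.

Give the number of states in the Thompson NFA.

17

Building bottom-up:
Each of the 6 symbol leaves contributes a 2-state fragment.
  b ∪ c = 6 states
  (b ∪ c)* = 8 states
  (b ∪ c)*c = 9 states
  ((b ∪ c)*c)* = 11 states
  c ∪ b = 6 states
  b((b ∪ c)*c)*(c ∪ b) = 17 states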